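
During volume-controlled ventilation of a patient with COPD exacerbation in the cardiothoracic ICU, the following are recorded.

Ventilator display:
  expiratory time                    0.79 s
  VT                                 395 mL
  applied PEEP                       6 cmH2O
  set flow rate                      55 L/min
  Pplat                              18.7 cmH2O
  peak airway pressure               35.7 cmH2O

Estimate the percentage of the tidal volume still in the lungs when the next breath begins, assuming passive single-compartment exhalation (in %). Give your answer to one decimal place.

25.4

Flow: 55 L/min ÷ 60 = 0.9167 L/s.
R = (PIP − Pplat)/V̇ = (35.7 − 18.7) / 0.9167 = 17.0/0.9167 = 18.545 cmH2O·s/L.
C = Vt/(Pplat − PEEP) = 395.0 / (18.7 − 6) = 395.0/12.7 = 31.102 mL/cmH2O.
τ = R × C = 18.545 × 0.0311 L/cmH2O = 0.5767 s.
Fraction remaining at end-expiration = e^(−Te/τ) = e^(−0.79/0.5767) = 0.2541 → 25.41%.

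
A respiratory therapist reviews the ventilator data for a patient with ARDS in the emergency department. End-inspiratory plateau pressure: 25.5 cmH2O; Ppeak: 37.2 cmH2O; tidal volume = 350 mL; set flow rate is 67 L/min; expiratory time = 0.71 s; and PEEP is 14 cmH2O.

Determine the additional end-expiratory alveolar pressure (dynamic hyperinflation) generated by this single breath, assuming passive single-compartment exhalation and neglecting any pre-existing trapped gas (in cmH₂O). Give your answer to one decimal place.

Flow: 67 L/min ÷ 60 = 1.1167 L/s.
R = (PIP − Pplat)/V̇ = (37.2 − 25.5) / 1.1167 = 11.7/1.1167 = 10.477 cmH2O·s/L.
C = Vt/(Pplat − PEEP) = 350.0 / (25.5 − 14) = 350.0/11.5 = 30.435 mL/cmH2O.
τ = R × C = 10.477 × 0.03044 L/cmH2O = 0.3189 s.
Fraction remaining = e^(−Te/τ) = e^(−0.71/0.3189) = 0.1079; trapped volume = 350.0 × 0.1079 = 37.765 mL.
Additional alveolar pressure from trapping ≈ V_trapped / C = 37.765 / 30.435 = 1.241 cmH2O.

1.2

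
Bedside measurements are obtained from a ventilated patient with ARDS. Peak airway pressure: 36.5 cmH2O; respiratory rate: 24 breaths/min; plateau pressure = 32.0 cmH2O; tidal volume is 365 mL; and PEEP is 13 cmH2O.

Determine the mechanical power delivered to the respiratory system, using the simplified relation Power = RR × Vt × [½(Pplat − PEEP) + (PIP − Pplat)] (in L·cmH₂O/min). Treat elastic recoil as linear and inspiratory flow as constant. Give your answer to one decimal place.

Per-breath work = Vt × [½(Pplat−PEEP) + (PIP−Pplat)] = 0.365 × [0.5×19.0 + 4.5] = 0.365 × 14.0 = 5.11 L·cmH2O.
Power = 24 × 5.11 = 122.64 L·cmH2O/min.

122.6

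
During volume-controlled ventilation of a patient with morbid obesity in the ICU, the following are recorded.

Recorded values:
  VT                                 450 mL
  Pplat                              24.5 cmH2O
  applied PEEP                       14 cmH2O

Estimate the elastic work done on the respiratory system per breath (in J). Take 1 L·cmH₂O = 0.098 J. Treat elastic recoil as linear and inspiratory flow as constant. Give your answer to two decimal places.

0.23

Elastic work ≈ ½ × (Pplat − PEEP) × Vt = 0.5 × (24.5 − 14) × 0.450 L = 0.5 × 10.5 × 0.450 = 2.363 L·cmH2O.
× 0.098 J/(L·cmH2O) → 0.2316 J.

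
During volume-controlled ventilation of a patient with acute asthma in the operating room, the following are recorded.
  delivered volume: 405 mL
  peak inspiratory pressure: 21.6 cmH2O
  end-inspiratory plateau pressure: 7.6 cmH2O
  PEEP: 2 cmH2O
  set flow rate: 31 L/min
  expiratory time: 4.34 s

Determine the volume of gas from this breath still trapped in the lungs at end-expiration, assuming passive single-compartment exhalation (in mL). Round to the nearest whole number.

44

Flow: 31 L/min ÷ 60 = 0.5167 L/s.
R = (PIP − Pplat)/V̇ = (21.6 − 7.6) / 0.5167 = 14.0/0.5167 = 27.095 cmH2O·s/L.
C = Vt/(Pplat − PEEP) = 405.0 / (7.6 − 2) = 405.0/5.6 = 72.321 mL/cmH2O.
τ = R × C = 27.095 × 0.07232 L/cmH2O = 1.96 s.
Fraction remaining = e^(−Te/τ) = e^(−4.34/1.96) = 0.1092.
Trapped volume = 405.0 × 0.1092 = 44.226 mL.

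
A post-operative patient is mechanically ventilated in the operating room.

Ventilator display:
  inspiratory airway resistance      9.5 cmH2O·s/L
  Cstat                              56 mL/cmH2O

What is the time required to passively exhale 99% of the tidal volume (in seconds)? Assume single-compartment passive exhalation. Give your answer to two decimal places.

2.45

τ = R × C = 9.5 × 56 mL/cmH2O = 9.5 × 0.056 L/cmH2O = 0.532 s.
Exhaled fraction f = 1 − e^(−t/τ) → t = −τ·ln(1 − f) = −0.532·ln(0.01) = 2.45 s.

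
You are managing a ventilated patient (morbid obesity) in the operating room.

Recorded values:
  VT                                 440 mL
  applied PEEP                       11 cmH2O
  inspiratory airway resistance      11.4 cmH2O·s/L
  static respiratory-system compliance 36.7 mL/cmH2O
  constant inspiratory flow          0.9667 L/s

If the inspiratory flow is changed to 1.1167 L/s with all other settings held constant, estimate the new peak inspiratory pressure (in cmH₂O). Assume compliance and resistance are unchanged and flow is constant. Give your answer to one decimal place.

35.7

PIP = Vt/C + R·V̇ + PEEP (constant-flow equation of motion).
Only the resistive term changes: ΔPIP = R × ΔV̇ = 11.4 × (1.1167 − 0.9667) = 11.4 × 0.15 = 1.71 cmH2O.
Original PIP = 440/36.7 + 11.4×0.9667 + 11 = 34.009 cmH2O; new PIP = 34.009 + (1.71) = 35.719 cmH2O.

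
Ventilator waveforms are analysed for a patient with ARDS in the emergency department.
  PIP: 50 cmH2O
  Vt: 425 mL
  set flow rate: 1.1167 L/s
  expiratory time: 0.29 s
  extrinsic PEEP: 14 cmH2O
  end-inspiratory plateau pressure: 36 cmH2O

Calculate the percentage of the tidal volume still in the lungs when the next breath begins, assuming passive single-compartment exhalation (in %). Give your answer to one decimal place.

30.2

R = (PIP − Pplat)/V̇ = (50 − 36) / 1.1167 = 14.0/1.1167 = 12.537 cmH2O·s/L.
C = Vt/(Pplat − PEEP) = 425.0 / (36 − 14) = 425.0/22.0 = 19.318 mL/cmH2O.
τ = R × C = 12.537 × 0.01932 L/cmH2O = 0.2422 s.
Fraction remaining at end-expiration = e^(−Te/τ) = e^(−0.29/0.2422) = 0.302 → 30.2%.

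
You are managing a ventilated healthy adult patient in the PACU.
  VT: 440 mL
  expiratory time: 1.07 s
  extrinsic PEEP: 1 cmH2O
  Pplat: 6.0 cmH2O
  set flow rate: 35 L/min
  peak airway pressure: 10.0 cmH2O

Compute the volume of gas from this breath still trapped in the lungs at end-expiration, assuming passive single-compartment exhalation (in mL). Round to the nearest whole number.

Flow: 35 L/min ÷ 60 = 0.5833 L/s.
R = (PIP − Pplat)/V̇ = (10.0 − 6.0) / 0.5833 = 4.0/0.5833 = 6.858 cmH2O·s/L.
C = Vt/(Pplat − PEEP) = 440.0 / (6.0 − 1) = 440.0/5.0 = 88.0 mL/cmH2O.
τ = R × C = 6.858 × 0.088 L/cmH2O = 0.6035 s.
Fraction remaining = e^(−Te/τ) = e^(−1.07/0.6035) = 0.1698.
Trapped volume = 440.0 × 0.1698 = 74.712 mL.

75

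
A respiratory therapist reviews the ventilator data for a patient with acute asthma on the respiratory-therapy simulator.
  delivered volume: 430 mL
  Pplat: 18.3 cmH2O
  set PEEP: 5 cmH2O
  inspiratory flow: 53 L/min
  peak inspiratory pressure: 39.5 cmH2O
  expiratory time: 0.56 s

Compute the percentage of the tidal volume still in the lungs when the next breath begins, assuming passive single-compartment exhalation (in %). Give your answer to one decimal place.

Flow: 53 L/min ÷ 60 = 0.8833 L/s.
R = (PIP − Pplat)/V̇ = (39.5 − 18.3) / 0.8833 = 21.2/0.8833 = 24.001 cmH2O·s/L.
C = Vt/(Pplat − PEEP) = 430.0 / (18.3 − 5) = 430.0/13.3 = 32.331 mL/cmH2O.
τ = R × C = 24.001 × 0.03233 L/cmH2O = 0.776 s.
Fraction remaining at end-expiration = e^(−Te/τ) = e^(−0.56/0.776) = 0.486 → 48.6%.

48.6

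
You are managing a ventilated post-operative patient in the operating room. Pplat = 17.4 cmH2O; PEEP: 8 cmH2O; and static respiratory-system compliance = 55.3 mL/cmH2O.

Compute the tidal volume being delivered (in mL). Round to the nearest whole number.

Vt = Cstat × (Pplat − PEEP) = 55.3 × (17.4 − 8) = 55.3 × 9.4 = 519.82 mL.

520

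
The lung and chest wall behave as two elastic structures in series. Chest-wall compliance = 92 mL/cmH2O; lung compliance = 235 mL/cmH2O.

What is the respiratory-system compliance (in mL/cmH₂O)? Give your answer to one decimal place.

66.1

Lung and chest wall are elastances in series: 1/Crs = 1/CL + 1/Ccw.
1/Crs = 1/235 + 1/92 = 0.01512.
Crs = 66.138 mL/cmH2O.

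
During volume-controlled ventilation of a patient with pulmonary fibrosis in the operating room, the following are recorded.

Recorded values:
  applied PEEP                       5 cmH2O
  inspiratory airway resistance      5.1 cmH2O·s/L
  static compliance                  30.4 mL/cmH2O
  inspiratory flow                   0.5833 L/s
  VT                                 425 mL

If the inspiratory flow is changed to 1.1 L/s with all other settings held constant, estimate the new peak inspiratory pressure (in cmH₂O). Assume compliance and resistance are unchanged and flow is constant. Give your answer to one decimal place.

PIP = Vt/C + R·V̇ + PEEP (constant-flow equation of motion).
Only the resistive term changes: ΔPIP = R × ΔV̇ = 5.1 × (1.1 − 0.5833) = 5.1 × 0.5167 = 2.635 cmH2O.
Original PIP = 425/30.4 + 5.1×0.5833 + 5 = 21.955 cmH2O; new PIP = 21.955 + (2.635) = 24.59 cmH2O.

24.6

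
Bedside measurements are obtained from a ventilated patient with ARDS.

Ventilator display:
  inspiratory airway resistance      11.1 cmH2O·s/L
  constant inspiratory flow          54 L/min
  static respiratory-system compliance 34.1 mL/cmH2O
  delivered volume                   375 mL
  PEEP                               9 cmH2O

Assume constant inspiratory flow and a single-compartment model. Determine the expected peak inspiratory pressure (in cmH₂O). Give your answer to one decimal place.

Flow: 54 L/min ÷ 60 = 0.9 L/s.
Equation of motion (constant flow): PIP = Vt/C + R·V̇ + PEEP.
PIP = 375/34.1 + 11.1×0.9 + 9 = 10.997 + 9.99 + 9 = 29.987 cmH2O.

30.0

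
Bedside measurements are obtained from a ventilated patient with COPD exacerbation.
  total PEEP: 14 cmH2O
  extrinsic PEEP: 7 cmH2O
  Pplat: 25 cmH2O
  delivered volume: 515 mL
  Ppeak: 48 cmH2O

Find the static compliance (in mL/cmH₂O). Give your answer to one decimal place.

End-expiratory occlusion gives total PEEP = 14 cmH2O (intrinsic PEEP = 14 − 7 = 7). Use total PEEP for the elastic gradient.
Cstat = Vt / (Pplat − PEEPtotal) = 515 / (25 − 14) = 515 / 11.0 = 46.818 mL/cmH2O.

46.8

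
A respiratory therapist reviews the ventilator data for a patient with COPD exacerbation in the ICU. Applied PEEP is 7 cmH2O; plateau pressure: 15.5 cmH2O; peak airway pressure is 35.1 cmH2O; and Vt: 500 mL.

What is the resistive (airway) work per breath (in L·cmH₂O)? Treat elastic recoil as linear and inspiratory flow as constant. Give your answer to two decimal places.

With constant inspiratory flow the resistive pressure is constant at PIP − Pplat = 35.1 − 15.5 = 19.6 cmH2O, so resistive work = 19.6 × 0.500 = 9.8 L·cmH2O.

9.80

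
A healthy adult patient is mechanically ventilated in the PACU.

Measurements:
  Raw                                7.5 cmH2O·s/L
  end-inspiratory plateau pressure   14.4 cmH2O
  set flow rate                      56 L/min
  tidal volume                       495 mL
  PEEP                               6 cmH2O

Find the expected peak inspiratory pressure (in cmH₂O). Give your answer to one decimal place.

Flow: 56 L/min ÷ 60 = 0.9333 L/s.
PIP = Pplat + Raw × flow = 14.4 + 7.5 × 0.9333 = 14.4 + 7.0 = 21.4 cmH2O.

21.4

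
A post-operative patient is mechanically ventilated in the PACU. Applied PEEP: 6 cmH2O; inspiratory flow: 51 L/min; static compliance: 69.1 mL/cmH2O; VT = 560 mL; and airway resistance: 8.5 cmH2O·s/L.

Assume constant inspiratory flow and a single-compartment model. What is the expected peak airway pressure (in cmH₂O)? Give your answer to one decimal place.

21.3

Flow: 51 L/min ÷ 60 = 0.85 L/s.
Equation of motion (constant flow): PIP = Vt/C + R·V̇ + PEEP.
PIP = 560/69.1 + 8.5×0.85 + 6 = 8.104 + 7.225 + 6 = 21.329 cmH2O.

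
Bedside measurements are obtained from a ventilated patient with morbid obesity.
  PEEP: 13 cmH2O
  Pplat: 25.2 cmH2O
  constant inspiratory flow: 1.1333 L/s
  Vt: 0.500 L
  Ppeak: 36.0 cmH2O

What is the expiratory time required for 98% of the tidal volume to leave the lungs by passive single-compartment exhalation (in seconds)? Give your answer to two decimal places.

R = (PIP − Pplat)/V̇ = (36.0 − 25.2) / 1.1333 = 10.8/1.1333 = 9.53 cmH2O·s/L.
C = Vt/(Pplat − PEEP) = 500.0 / (25.2 − 13) = 500.0/12.2 = 40.984 mL/cmH2O.
τ = R × C = 9.53 × 0.04098 L/cmH2O = 0.3905 s.
t = −τ·ln(1 − 0.98) = −0.3905·ln(0.02) = 1.528 s.

1.53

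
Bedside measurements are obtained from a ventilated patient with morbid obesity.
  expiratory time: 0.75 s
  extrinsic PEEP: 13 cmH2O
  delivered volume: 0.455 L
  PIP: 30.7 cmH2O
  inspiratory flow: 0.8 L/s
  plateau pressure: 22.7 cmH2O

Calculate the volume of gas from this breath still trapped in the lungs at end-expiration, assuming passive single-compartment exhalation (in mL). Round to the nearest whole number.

92

R = (PIP − Pplat)/V̇ = (30.7 − 22.7) / 0.8 = 8.0/0.8 = 10.0 cmH2O·s/L.
C = Vt/(Pplat − PEEP) = 455.0 / (22.7 − 13) = 455.0/9.7 = 46.907 mL/cmH2O.
τ = R × C = 10.0 × 0.04691 L/cmH2O = 0.4691 s.
Fraction remaining = e^(−Te/τ) = e^(−0.75/0.4691) = 0.2021.
Trapped volume = 455.0 × 0.2021 = 91.956 mL.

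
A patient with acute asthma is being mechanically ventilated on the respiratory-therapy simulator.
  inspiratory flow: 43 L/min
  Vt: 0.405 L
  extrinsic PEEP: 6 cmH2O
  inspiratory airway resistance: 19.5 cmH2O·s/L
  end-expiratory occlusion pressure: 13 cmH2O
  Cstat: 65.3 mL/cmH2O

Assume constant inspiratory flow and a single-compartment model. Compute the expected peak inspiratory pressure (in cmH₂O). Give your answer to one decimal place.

Flow: 43 L/min ÷ 60 = 0.7167 L/s.
Total PEEP = 13 cmH2O (set 6 + intrinsic 7); this is the baseline alveolar pressure.
Equation of motion (constant flow): PIP = Vt/C + R·V̇ + PEEP.
PIP = 405/65.3 + 19.5×0.7167 + 13 = 6.202 + 13.976 + 13 = 33.178 cmH2O.

33.2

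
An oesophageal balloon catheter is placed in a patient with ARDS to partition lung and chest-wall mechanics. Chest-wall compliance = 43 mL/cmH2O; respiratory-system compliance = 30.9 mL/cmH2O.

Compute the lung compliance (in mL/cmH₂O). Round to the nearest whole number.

1/CL = 1/Crs − 1/Ccw.
1/CL = 1/30.9 − 1/43 = 0.009107.
CL = 109.81 mL/cmH2O.

110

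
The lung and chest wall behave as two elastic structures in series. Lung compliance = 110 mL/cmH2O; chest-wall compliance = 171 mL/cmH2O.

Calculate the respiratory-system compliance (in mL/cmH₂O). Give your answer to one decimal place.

66.9

Lung and chest wall are elastances in series: 1/Crs = 1/CL + 1/Ccw.
1/Crs = 1/110 + 1/171 = 0.01494.
Crs = 66.934 mL/cmH2O.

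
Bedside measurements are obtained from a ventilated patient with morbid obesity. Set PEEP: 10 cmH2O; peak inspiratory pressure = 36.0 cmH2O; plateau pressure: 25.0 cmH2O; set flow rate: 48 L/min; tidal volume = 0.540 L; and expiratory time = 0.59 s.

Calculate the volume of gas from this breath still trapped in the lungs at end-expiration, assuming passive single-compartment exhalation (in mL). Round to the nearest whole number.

Flow: 48 L/min ÷ 60 = 0.8 L/s.
R = (PIP − Pplat)/V̇ = (36.0 − 25.0) / 0.8 = 11.0/0.8 = 13.75 cmH2O·s/L.
C = Vt/(Pplat − PEEP) = 540.0 / (25.0 − 10) = 540.0/15.0 = 36.0 mL/cmH2O.
τ = R × C = 13.75 × 0.036 L/cmH2O = 0.495 s.
Fraction remaining = e^(−Te/τ) = e^(−0.59/0.495) = 0.3036.
Trapped volume = 540.0 × 0.3036 = 163.94 mL.

164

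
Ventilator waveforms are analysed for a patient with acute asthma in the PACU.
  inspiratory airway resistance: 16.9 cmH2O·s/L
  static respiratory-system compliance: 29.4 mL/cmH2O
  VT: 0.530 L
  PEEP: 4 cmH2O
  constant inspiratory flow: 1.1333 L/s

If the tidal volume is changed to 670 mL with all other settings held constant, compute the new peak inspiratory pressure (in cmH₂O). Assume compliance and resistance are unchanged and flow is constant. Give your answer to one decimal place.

45.9

PIP = Vt/C + R·V̇ + PEEP (constant-flow equation of motion).
Only the elastic term changes: ΔPIP = ΔVt / C = (670 − 530) / 29.4 = 4.762 cmH2O.
Original PIP = 530/29.4 + 16.9×1.1333 + 4 = 41.18 cmH2O; new PIP = 41.18 + (4.762) = 45.942 cmH2O.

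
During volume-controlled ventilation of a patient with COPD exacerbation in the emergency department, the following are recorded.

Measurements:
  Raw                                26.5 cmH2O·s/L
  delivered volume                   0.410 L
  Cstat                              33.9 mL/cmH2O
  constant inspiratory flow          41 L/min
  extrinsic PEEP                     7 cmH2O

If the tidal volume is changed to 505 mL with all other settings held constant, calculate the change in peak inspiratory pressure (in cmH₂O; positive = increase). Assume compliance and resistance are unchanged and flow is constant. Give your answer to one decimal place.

PIP = Vt/C + R·V̇ + PEEP (constant-flow equation of motion).
Only the elastic term changes: ΔPIP = ΔVt / C = (505 − 410) / 33.9 = 2.802 cmH2O.

2.8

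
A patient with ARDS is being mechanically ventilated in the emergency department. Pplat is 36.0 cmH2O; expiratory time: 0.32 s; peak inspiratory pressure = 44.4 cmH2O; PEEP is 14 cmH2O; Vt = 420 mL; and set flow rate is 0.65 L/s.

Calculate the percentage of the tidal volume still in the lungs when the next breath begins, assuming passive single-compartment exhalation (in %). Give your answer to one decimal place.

27.3

R = (PIP − Pplat)/V̇ = (44.4 − 36.0) / 0.65 = 8.4/0.65 = 12.923 cmH2O·s/L.
C = Vt/(Pplat − PEEP) = 420.0 / (36.0 − 14) = 420.0/22.0 = 19.091 mL/cmH2O.
τ = R × C = 12.923 × 0.01909 L/cmH2O = 0.2467 s.
Fraction remaining at end-expiration = e^(−Te/τ) = e^(−0.32/0.2467) = 0.2733 → 27.33%.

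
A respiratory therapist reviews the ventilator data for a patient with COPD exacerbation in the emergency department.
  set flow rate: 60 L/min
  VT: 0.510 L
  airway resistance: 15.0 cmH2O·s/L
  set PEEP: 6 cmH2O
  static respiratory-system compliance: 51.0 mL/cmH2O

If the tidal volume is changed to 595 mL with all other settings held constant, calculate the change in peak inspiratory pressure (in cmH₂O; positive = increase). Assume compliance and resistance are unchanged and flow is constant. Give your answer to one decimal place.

1.7

PIP = Vt/C + R·V̇ + PEEP (constant-flow equation of motion).
Only the elastic term changes: ΔPIP = ΔVt / C = (595 − 510) / 51.0 = 1.667 cmH2O.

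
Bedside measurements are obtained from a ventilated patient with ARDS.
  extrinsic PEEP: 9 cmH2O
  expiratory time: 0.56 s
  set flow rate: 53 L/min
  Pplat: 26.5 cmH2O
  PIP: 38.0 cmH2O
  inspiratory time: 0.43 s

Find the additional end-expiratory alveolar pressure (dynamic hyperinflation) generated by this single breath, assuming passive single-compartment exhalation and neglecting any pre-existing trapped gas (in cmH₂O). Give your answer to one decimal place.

2.4

Flow: 53 L/min ÷ 60 = 0.8833 L/s.
Vt = flow × Ti = 0.8833 L/s × 0.43 s × 1000 mL/L = 379.82 mL.
R = (PIP − Pplat)/V̇ = (38.0 − 26.5) / 0.8833 = 11.5/0.8833 = 13.019 cmH2O·s/L.
C = Vt/(Pplat − PEEP) = 379.82 / (26.5 − 9) = 379.82/17.5 = 21.704 mL/cmH2O.
τ = R × C = 13.019 × 0.0217 L/cmH2O = 0.2825 s.
Fraction remaining = e^(−Te/τ) = e^(−0.56/0.2825) = 0.1378; trapped volume = 379.82 × 0.1378 = 52.339 mL.
Additional alveolar pressure from trapping ≈ V_trapped / C = 52.339 / 21.704 = 2.411 cmH2O.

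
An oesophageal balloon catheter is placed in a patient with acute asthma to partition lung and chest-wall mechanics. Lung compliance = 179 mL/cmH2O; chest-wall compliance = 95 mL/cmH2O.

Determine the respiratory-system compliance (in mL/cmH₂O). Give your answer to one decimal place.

62.1

Lung and chest wall are elastances in series: 1/Crs = 1/CL + 1/Ccw.
1/Crs = 1/179 + 1/95 = 0.01611.
Crs = 62.073 mL/cmH2O.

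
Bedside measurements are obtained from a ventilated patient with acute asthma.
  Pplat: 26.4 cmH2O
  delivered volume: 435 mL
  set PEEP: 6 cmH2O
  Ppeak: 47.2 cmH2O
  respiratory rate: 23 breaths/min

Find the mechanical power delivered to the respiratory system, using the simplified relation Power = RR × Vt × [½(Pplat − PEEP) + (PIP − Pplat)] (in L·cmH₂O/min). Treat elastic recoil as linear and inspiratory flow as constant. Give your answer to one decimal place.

Per-breath work = Vt × [½(Pplat−PEEP) + (PIP−Pplat)] = 0.435 × [0.5×20.4 + 20.8] = 0.435 × 31.0 = 13.485 L·cmH2O.
Power = 23 × 13.485 = 310.16 L·cmH2O/min.

310.2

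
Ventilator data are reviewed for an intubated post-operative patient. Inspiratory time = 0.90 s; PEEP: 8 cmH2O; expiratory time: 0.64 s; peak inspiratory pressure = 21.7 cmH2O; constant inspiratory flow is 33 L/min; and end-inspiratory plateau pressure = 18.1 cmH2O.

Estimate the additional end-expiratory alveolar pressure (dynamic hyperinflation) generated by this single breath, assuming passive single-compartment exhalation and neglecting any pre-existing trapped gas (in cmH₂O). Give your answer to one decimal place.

Flow: 33 L/min ÷ 60 = 0.55 L/s.
Vt = flow × Ti = 0.55 L/s × 0.90 s × 1000 mL/L = 495.0 mL.
R = (PIP − Pplat)/V̇ = (21.7 − 18.1) / 0.55 = 3.6/0.55 = 6.545 cmH2O·s/L.
C = Vt/(Pplat − PEEP) = 495.0 / (18.1 − 8) = 495.0/10.1 = 49.01 mL/cmH2O.
τ = R × C = 6.545 × 0.04901 L/cmH2O = 0.3208 s.
Fraction remaining = e^(−Te/τ) = e^(−0.64/0.3208) = 0.136; trapped volume = 495.0 × 0.136 = 67.32 mL.
Additional alveolar pressure from trapping ≈ V_trapped / C = 67.32 / 49.01 = 1.374 cmH2O.

1.4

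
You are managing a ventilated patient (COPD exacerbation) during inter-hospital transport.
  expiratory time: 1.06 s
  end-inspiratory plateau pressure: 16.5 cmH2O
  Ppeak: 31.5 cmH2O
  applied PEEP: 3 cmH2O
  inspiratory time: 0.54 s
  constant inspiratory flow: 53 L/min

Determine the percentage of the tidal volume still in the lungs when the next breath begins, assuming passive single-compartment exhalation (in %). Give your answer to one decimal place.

Flow: 53 L/min ÷ 60 = 0.8833 L/s.
Vt = flow × Ti = 0.8833 L/s × 0.54 s × 1000 mL/L = 476.98 mL.
R = (PIP − Pplat)/V̇ = (31.5 − 16.5) / 0.8833 = 15.0/0.8833 = 16.982 cmH2O·s/L.
C = Vt/(Pplat − PEEP) = 476.98 / (16.5 − 3) = 476.98/13.5 = 35.332 mL/cmH2O.
τ = R × C = 16.982 × 0.03533 L/cmH2O = 0.6 s.
Fraction remaining at end-expiration = e^(−Te/τ) = e^(−1.06/0.6) = 0.1709 → 17.09%.

17.1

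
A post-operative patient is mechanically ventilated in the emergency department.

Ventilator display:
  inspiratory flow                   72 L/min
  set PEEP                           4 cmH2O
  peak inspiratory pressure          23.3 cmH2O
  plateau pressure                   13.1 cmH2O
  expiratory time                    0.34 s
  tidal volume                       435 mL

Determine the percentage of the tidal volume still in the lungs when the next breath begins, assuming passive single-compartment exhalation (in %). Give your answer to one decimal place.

Flow: 72 L/min ÷ 60 = 1.2 L/s.
R = (PIP − Pplat)/V̇ = (23.3 − 13.1) / 1.2 = 10.2/1.2 = 8.5 cmH2O·s/L.
C = Vt/(Pplat − PEEP) = 435.0 / (13.1 − 4) = 435.0/9.1 = 47.802 mL/cmH2O.
τ = R × C = 8.5 × 0.0478 L/cmH2O = 0.4063 s.
Fraction remaining at end-expiration = e^(−Te/τ) = e^(−0.34/0.4063) = 0.4331 → 43.31%.

43.3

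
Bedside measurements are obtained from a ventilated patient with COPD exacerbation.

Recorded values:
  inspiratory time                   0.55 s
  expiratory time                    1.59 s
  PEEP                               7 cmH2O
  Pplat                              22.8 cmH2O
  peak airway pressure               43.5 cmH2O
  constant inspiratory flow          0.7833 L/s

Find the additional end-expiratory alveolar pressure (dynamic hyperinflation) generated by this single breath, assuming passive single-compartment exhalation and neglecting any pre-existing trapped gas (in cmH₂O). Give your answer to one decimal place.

1.7

Vt = flow × Ti = 0.7833 L/s × 0.55 s × 1000 mL/L = 430.82 mL.
R = (PIP − Pplat)/V̇ = (43.5 − 22.8) / 0.7833 = 20.7/0.7833 = 26.427 cmH2O·s/L.
C = Vt/(Pplat − PEEP) = 430.82 / (22.8 − 7) = 430.82/15.8 = 27.267 mL/cmH2O.
τ = R × C = 26.427 × 0.02727 L/cmH2O = 0.7207 s.
Fraction remaining = e^(−Te/τ) = e^(−1.59/0.7207) = 0.1101; trapped volume = 430.82 × 0.1101 = 47.433 mL.
Additional alveolar pressure from trapping ≈ V_trapped / C = 47.433 / 27.267 = 1.74 cmH2O.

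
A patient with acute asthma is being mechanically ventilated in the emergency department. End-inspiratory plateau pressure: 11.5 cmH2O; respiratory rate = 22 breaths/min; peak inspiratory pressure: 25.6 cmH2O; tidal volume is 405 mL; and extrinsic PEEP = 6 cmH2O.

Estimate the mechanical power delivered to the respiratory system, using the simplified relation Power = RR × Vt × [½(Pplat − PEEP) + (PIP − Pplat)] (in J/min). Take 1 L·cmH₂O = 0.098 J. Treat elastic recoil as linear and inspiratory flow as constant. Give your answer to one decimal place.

Per-breath work = Vt × [½(Pplat−PEEP) + (PIP−Pplat)] = 0.405 × [0.5×5.5 + 14.1] = 0.405 × 16.85 = 6.824 L·cmH2O.
Power = 22 × 6.824 = 150.13 L·cmH2O/min.
× 0.098 J/(L·cmH2O) → 14.713 J/min.

14.7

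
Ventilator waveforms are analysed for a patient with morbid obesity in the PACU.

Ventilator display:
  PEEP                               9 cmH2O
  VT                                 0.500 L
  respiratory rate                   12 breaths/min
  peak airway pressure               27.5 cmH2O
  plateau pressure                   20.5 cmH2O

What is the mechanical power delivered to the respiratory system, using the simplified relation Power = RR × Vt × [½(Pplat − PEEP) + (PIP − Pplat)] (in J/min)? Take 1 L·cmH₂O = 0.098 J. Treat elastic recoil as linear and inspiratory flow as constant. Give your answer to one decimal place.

Per-breath work = Vt × [½(Pplat−PEEP) + (PIP−Pplat)] = 0.500 × [0.5×11.5 + 7.0] = 0.500 × 12.75 = 6.375 L·cmH2O.
Power = 12 × 6.375 = 76.5 L·cmH2O/min.
× 0.098 J/(L·cmH2O) → 7.497 J/min.

7.5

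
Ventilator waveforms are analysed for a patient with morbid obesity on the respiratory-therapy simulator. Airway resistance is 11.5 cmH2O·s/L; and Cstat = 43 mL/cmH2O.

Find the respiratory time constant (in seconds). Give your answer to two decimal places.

τ = R × C = 11.5 × 43 mL/cmH2O = 11.5 × 0.043 L/cmH2O = 0.4945 s.

0.49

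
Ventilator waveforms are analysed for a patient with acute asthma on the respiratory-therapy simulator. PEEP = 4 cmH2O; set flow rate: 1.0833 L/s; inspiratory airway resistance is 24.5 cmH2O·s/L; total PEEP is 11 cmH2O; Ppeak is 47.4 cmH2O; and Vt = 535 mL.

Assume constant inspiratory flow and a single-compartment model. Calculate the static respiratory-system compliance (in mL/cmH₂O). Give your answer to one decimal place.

Total PEEP = 11 cmH2O (set 4 + intrinsic 7); this is the baseline alveolar pressure.
Equation of motion (constant flow): PIP = Vt/C + R·V̇ + PEEP.
Vt/C = PIP − R·V̇ − PEEP = 47.4 − 24.5×1.0833 − 11 = 47.4 − 26.541 − 11 = 9.859 cmH2O.
C = Vt / 9.859 = 535 / 9.859 = 54.265 mL/cmH2O.

54.3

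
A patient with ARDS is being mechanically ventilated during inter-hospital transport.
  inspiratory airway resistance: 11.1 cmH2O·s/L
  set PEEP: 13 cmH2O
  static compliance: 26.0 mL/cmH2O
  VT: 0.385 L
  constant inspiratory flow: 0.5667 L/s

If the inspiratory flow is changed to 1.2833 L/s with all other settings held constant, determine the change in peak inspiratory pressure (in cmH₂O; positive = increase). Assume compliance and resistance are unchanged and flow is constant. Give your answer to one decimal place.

PIP = Vt/C + R·V̇ + PEEP (constant-flow equation of motion).
Only the resistive term changes: ΔPIP = R × ΔV̇ = 11.1 × (1.2833 − 0.5667) = 11.1 × 0.7166 = 7.954 cmH2O.

8.0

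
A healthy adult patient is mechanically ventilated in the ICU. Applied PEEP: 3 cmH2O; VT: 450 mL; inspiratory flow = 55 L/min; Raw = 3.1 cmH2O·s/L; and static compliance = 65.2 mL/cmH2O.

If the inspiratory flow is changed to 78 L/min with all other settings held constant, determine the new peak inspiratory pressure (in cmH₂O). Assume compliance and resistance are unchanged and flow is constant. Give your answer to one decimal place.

Flow: 55 L/min ÷ 60 = 0.9167 L/s.
New flow: 78 L/min ÷ 60 = 1.3 L/s.
PIP = Vt/C + R·V̇ + PEEP (constant-flow equation of motion).
Only the resistive term changes: ΔPIP = R × ΔV̇ = 3.1 × (1.3 − 0.9167) = 3.1 × 0.3833 = 1.188 cmH2O.
Original PIP = 450/65.2 + 3.1×0.9167 + 3 = 12.744 cmH2O; new PIP = 12.744 + (1.188) = 13.932 cmH2O.

13.9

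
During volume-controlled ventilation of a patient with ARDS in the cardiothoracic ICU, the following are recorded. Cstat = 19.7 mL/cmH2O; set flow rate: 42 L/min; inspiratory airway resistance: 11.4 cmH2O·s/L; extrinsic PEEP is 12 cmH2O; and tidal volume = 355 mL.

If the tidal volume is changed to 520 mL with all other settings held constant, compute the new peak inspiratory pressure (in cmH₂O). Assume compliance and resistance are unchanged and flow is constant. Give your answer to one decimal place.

46.4

Flow: 42 L/min ÷ 60 = 0.7 L/s.
PIP = Vt/C + R·V̇ + PEEP (constant-flow equation of motion).
Only the elastic term changes: ΔPIP = ΔVt / C = (520 − 355) / 19.7 = 8.376 cmH2O.
Original PIP = 355/19.7 + 11.4×0.7 + 12 = 38.0 cmH2O; new PIP = 38.0 + (8.376) = 46.376 cmH2O.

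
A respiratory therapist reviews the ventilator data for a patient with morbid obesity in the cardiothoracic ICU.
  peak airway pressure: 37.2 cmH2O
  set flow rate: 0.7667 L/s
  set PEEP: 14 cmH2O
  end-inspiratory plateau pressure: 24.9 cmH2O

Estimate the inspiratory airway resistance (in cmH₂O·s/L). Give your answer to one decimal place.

Raw = (PIP − Pplat) / flow = (37.2 − 24.9) / 0.7667 = 12.3 / 0.7667 = 16.043 cmH2O·s/L.

16.0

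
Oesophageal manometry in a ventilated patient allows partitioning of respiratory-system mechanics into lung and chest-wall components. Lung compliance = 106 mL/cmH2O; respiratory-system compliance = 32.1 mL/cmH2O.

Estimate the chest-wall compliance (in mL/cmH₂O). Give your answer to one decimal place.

46.0

1/Ccw = 1/Crs − 1/CL.
1/Ccw = 1/32.1 − 1/106 = 0.02172.
Ccw = 46.041 mL/cmH2O.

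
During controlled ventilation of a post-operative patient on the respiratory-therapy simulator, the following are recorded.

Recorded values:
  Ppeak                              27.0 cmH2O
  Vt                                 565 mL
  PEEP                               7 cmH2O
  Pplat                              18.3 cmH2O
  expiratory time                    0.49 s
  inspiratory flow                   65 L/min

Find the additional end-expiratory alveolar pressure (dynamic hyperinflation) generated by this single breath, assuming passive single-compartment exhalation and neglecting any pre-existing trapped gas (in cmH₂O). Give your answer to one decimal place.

3.3

Flow: 65 L/min ÷ 60 = 1.0833 L/s.
R = (PIP − Pplat)/V̇ = (27.0 − 18.3) / 1.0833 = 8.7/1.0833 = 8.031 cmH2O·s/L.
C = Vt/(Pplat − PEEP) = 565.0 / (18.3 − 7) = 565.0/11.3 = 50.0 mL/cmH2O.
τ = R × C = 8.031 × 0.05 L/cmH2O = 0.4016 s.
Fraction remaining = e^(−Te/τ) = e^(−0.49/0.4016) = 0.2952; trapped volume = 565.0 × 0.2952 = 166.79 mL.
Additional alveolar pressure from trapping ≈ V_trapped / C = 166.79 / 50.0 = 3.336 cmH2O.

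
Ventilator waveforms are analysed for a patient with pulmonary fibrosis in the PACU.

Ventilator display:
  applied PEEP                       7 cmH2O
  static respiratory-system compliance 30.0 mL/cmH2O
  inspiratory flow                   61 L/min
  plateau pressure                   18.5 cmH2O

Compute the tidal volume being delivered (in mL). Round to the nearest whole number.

Vt = Cstat × (Pplat − PEEP) = 30.0 × (18.5 − 7) = 30.0 × 11.5 = 345.0 mL.

345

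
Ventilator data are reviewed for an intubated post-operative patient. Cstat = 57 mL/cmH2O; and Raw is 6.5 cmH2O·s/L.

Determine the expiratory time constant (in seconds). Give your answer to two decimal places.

0.37

τ = R × C = 6.5 × 57 mL/cmH2O = 6.5 × 0.057 L/cmH2O = 0.3705 s.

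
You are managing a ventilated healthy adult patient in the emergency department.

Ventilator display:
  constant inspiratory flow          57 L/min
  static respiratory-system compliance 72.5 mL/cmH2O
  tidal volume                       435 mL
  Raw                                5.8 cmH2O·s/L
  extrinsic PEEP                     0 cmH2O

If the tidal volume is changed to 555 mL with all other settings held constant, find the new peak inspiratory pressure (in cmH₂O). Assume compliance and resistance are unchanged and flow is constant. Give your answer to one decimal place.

13.2

Flow: 57 L/min ÷ 60 = 0.95 L/s.
PIP = Vt/C + R·V̇ + PEEP (constant-flow equation of motion).
Only the elastic term changes: ΔPIP = ΔVt / C = (555 − 435) / 72.5 = 1.655 cmH2O.
Original PIP = 435/72.5 + 5.8×0.95 + 0 = 11.51 cmH2O; new PIP = 11.51 + (1.655) = 13.165 cmH2O.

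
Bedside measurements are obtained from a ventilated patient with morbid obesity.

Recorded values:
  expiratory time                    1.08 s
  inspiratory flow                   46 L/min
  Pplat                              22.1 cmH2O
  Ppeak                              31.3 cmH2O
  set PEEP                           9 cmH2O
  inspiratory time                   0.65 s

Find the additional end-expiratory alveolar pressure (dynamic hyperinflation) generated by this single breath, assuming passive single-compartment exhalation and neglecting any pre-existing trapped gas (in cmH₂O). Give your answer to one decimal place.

1.2

Flow: 46 L/min ÷ 60 = 0.7667 L/s.
Vt = flow × Ti = 0.7667 L/s × 0.65 s × 1000 mL/L = 498.36 mL.
R = (PIP − Pplat)/V̇ = (31.3 − 22.1) / 0.7667 = 9.2/0.7667 = 11.999 cmH2O·s/L.
C = Vt/(Pplat − PEEP) = 498.36 / (22.1 − 9) = 498.36/13.1 = 38.043 mL/cmH2O.
τ = R × C = 11.999 × 0.03804 L/cmH2O = 0.4564 s.
Fraction remaining = e^(−Te/τ) = e^(−1.08/0.4564) = 0.09382; trapped volume = 498.36 × 0.09382 = 46.756 mL.
Additional alveolar pressure from trapping ≈ V_trapped / C = 46.756 / 38.043 = 1.229 cmH2O.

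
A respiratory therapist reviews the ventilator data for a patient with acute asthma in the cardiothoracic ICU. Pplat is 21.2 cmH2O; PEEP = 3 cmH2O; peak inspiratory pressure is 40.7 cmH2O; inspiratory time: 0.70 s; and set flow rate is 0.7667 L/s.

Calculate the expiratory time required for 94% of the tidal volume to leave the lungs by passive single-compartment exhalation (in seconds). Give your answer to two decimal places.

Vt = flow × Ti = 0.7667 L/s × 0.70 s × 1000 mL/L = 536.69 mL.
R = (PIP − Pplat)/V̇ = (40.7 − 21.2) / 0.7667 = 19.5/0.7667 = 25.434 cmH2O·s/L.
C = Vt/(Pplat − PEEP) = 536.69 / (21.2 − 3) = 536.69/18.2 = 29.488 mL/cmH2O.
τ = R × C = 25.434 × 0.02949 L/cmH2O = 0.75 s.
t = −τ·ln(1 − 0.94) = −0.75·ln(0.06) = 2.11 s.

2.11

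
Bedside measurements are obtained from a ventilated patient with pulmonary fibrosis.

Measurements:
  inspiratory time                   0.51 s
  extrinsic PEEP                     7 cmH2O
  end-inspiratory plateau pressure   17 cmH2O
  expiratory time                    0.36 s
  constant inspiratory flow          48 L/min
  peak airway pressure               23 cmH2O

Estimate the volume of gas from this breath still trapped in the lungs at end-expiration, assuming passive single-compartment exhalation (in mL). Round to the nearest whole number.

Flow: 48 L/min ÷ 60 = 0.8 L/s.
Vt = flow × Ti = 0.8 L/s × 0.51 s × 1000 mL/L = 408.0 mL.
R = (PIP − Pplat)/V̇ = (23 − 17) / 0.8 = 6.0/0.8 = 7.5 cmH2O·s/L.
C = Vt/(Pplat − PEEP) = 408.0 / (17 − 7) = 408.0/10.0 = 40.8 mL/cmH2O.
τ = R × C = 7.5 × 0.0408 L/cmH2O = 0.306 s.
Fraction remaining = e^(−Te/τ) = e^(−0.36/0.306) = 0.3084.
Trapped volume = 408.0 × 0.3084 = 125.83 mL.

126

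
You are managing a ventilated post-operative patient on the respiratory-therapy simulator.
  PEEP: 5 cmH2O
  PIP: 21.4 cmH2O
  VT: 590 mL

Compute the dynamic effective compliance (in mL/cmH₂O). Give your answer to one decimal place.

Dynamic compliance = Vt / (PIP − PEEP) = 590 / (21.4 − 5) = 590 / 16.4 = 35.976 mL/cmH2O.

36.0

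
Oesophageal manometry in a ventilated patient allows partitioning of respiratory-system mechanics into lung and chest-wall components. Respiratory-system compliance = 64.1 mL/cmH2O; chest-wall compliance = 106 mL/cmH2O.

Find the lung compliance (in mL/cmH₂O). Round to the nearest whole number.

162

1/CL = 1/Crs − 1/Ccw.
1/CL = 1/64.1 − 1/106 = 0.006167.
CL = 162.15 mL/cmH2O.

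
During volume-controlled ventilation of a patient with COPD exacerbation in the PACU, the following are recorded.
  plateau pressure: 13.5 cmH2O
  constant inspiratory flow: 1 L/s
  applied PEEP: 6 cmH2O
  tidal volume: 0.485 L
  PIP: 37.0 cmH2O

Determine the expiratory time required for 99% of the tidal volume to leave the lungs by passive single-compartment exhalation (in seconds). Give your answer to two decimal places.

R = (PIP − Pplat)/V̇ = (37.0 − 13.5) / 1 = 23.5/1 = 23.5 cmH2O·s/L.
C = Vt/(Pplat − PEEP) = 485.0 / (13.5 − 6) = 485.0/7.5 = 64.667 mL/cmH2O.
τ = R × C = 23.5 × 0.06467 L/cmH2O = 1.52 s.
t = −τ·ln(1 − 0.99) = −1.52·ln(0.01) = 7.0 s.

7.00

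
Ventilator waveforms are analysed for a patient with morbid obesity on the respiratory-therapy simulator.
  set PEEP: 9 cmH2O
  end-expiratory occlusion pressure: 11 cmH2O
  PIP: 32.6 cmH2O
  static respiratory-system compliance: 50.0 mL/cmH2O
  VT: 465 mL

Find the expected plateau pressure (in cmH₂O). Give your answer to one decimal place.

End-expiratory occlusion gives total PEEP = 11 cmH2O (intrinsic PEEP = 11 − 9 = 2). Use total PEEP for the elastic gradient.
Pplat = PEEPtotal + Vt / Cstat = 11 + 465 / 50.0 = 11 + 9.3 = 20.3 cmH2O.

20.3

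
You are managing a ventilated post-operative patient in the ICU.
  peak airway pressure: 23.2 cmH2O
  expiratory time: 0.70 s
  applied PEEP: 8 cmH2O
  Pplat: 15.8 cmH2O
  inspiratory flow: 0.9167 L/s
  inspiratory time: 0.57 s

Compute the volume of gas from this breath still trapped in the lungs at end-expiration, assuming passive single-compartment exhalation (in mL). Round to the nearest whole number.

Vt = flow × Ti = 0.9167 L/s × 0.57 s × 1000 mL/L = 522.52 mL.
R = (PIP − Pplat)/V̇ = (23.2 − 15.8) / 0.9167 = 7.4/0.9167 = 8.072 cmH2O·s/L.
C = Vt/(Pplat − PEEP) = 522.52 / (15.8 − 8) = 522.52/7.8 = 66.99 mL/cmH2O.
τ = R × C = 8.072 × 0.06699 L/cmH2O = 0.5407 s.
Fraction remaining = e^(−Te/τ) = e^(−0.70/0.5407) = 0.274.
Trapped volume = 522.52 × 0.274 = 143.17 mL.

143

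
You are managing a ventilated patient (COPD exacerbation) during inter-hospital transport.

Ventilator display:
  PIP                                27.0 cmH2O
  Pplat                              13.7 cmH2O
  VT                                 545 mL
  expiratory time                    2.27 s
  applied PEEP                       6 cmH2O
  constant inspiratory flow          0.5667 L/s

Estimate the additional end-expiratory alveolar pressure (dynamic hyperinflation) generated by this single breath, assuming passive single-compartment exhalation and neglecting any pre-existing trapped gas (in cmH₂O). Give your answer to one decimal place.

2.0

R = (PIP − Pplat)/V̇ = (27.0 − 13.7) / 0.5667 = 13.3/0.5667 = 23.469 cmH2O·s/L.
C = Vt/(Pplat − PEEP) = 545.0 / (13.7 − 6) = 545.0/7.7 = 70.779 mL/cmH2O.
τ = R × C = 23.469 × 0.07078 L/cmH2O = 1.661 s.
Fraction remaining = e^(−Te/τ) = e^(−2.27/1.661) = 0.255; trapped volume = 545.0 × 0.255 = 138.98 mL.
Additional alveolar pressure from trapping ≈ V_trapped / C = 138.98 / 70.779 = 1.964 cmH2O.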